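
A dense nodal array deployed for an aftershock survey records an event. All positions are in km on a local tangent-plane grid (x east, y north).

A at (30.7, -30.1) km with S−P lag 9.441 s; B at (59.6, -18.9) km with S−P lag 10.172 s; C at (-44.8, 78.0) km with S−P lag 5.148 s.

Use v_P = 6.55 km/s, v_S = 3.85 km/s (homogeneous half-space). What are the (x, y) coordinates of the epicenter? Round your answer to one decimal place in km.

Distance from S−P lag: d = Δt · v_P v_S / (v_P − v_S) = Δt · (6.55·3.85)/(6.55−3.85) ≈ 9.3398·Δt.
So d_A = 88.18, d_B = 95.00, d_C = 48.08 km.
Circle about each station: (x − 30.7)² + (y + 30.1)² = 88.18²; (x − 59.6)² + (y + 18.9)² = 95.00²; (x + 44.8)² + (y − 78.0)² = 48.08².
Subtracting the A equation from the B and C equations removes the quadratic terms:
57.8 x + 22.4 y = 811.58
-151.0 x + 216.2 y = 11706.57
Solving the 2×2 system: x ≈ -5.5, y ≈ 50.3 km.

(-5.5, 50.3)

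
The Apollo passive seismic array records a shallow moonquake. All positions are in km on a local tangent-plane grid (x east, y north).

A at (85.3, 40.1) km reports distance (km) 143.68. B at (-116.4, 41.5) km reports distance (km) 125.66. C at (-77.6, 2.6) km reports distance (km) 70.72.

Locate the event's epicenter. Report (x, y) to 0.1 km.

x ≈ -28.2 km, y ≈ -48.0 km

Circle about each station: (x − 85.3)² + (y − 40.1)² = 143.68²; (x + 116.4)² + (y − 41.5)² = 125.66²; (x + 77.6)² + (y − 2.6)² = 70.72².
Subtracting pairs of circle equations eliminates x²+y² and gives linear equations (the radical axes):
-403.4 x + 2.8 y = 11240.62
-325.8 x − 75.0 y = 12787.04
Solving the 2×2 system: x ≈ -28.2, y ≈ -48.0 km.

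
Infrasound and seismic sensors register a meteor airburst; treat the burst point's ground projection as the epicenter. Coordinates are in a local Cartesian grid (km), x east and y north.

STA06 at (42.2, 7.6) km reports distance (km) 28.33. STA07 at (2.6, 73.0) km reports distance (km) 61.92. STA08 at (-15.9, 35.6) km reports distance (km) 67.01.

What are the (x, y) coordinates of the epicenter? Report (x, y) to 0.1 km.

x ≈ 51.1 km, y ≈ 34.5 km

Circle about each station: (x − 42.2)² + (y − 7.6)² = 28.33²; (x − 2.6)² + (y − 73.0)² = 61.92²; (x + 15.9)² + (y − 35.6)² = 67.01².
Subtracting the STA06 equation from the STA07 and STA08 equations removes the quadratic terms:
-79.2 x + 130.8 y = 465.66
-116.2 x + 56.0 y = -4006.18
Solving the 2×2 system: x ≈ 51.1, y ≈ 34.5 km.
Check against STA06 (with the unrounded x, y): √((x − 42.2)²+(y − 7.6)²) = 28.34 ≈ 28.33 km. ✓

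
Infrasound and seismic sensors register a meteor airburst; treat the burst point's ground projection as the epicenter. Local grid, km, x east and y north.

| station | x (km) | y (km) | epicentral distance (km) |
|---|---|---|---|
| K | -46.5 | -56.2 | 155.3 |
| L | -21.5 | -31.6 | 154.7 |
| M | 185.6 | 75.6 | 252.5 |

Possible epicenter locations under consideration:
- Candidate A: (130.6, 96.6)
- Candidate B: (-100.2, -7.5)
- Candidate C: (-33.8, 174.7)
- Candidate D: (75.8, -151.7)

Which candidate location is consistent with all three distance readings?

For each candidate, compare |candidate − station| to the reported distance:
Candidate A: residuals K 78.6, L 44.2, M 193.6 → max 193.6 km
Candidate B: residuals K 82.8, L 72.4, M 45.1 → max 82.8 km
Candidate C: residuals K 75.9, L 52.0, M 11.8 → max 75.9 km
Candidate D: residuals K 0.1, L 0.1, M 0.1 → max 0.1 km
Only Candidate D has all residuals ≈ 0.

Candidate D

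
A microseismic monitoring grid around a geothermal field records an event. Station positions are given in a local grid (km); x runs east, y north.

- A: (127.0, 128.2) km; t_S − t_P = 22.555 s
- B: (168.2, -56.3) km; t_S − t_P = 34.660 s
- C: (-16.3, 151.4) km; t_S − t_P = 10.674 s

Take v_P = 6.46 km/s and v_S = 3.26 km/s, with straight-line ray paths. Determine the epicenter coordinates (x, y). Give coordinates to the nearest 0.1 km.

Distance from S−P lag: d = Δt · v_P v_S / (v_P − v_S) = Δt · (6.46·3.26)/(6.46−3.26) ≈ 6.5811·Δt.
So d_A = 148.44, d_B = 228.10, d_C = 70.25 km.
Circle about each station: (x − 127.0)² + (y − 128.2)² = 148.44²; (x − 168.2)² + (y + 56.3)² = 228.10²; (x + 16.3)² + (y − 151.4)² = 70.25².
Subtracting the A equation from the B and C equations removes the quadratic terms:
82.4 x − 369.0 y = -31098.49
-286.6 x + 46.4 y = 7722.78
Solving the 2×2 system: x ≈ -13.8, y ≈ 81.2 km.
Check against A (with the unrounded x, y): √((x − 127.0)²+(y − 128.2)²) = 148.44 ≈ 148.44 km. ✓

-13.8 km east, 81.2 km north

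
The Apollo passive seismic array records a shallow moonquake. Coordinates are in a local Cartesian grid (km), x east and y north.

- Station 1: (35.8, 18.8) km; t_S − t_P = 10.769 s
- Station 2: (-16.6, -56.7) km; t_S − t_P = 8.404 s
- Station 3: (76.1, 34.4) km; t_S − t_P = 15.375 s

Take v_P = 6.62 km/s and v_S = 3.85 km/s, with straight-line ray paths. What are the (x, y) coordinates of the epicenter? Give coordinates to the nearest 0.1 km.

(-62.4, 5.6)

Distance from S−P lag: d = Δt · v_P v_S / (v_P − v_S) = Δt · (6.62·3.85)/(6.62−3.85) ≈ 9.2011·Δt.
So d_Station 1 = 99.09, d_Station 2 = 77.33, d_Station 3 = 141.47 km.
Circle about each station: (x − 35.8)² + (y − 18.8)² = 99.09²; (x + 16.6)² + (y + 56.7)² = 77.33²; (x − 76.1)² + (y − 34.4)² = 141.47².
Subtracting the Station 1 equation from the Station 2 and Station 3 equations removes the quadratic terms:
-104.8 x − 151.0 y = 5694.27
80.6 x + 31.2 y = -4855.44
Solving the 2×2 system: x ≈ -62.4, y ≈ 5.6 km.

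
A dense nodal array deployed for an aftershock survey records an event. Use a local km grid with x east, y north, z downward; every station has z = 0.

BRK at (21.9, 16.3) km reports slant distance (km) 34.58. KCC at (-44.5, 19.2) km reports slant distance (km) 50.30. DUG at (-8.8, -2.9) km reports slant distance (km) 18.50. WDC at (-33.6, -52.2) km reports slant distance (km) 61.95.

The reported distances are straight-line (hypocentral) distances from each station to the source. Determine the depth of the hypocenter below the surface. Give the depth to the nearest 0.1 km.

Each station gives a sphere (x−x_i)² + (y−y_i)² + z² = d_i² (stations at z=0).
Subtracting the BRK sphere from KCC and DUG: z² cancels, leaving linear equations in x and y:
-132.8 x + 5.8 y = 269.28
-61.4 x − 38.4 y = 194.08
Solving: x ≈ -2.102, y ≈ -1.694 km (keep extra digits for the depth step; rounded: -2.1, -1.7).
Then from the BRK sphere: z² = 34.58² − (x − 21.9)² − (y − 16.3)² with x = -2.102, y = -1.694, so z ≈ 17.202 ≈ 17.2 km.
Check against WDC (with the unrounded solution): distance 61.96 ≈ 61.95 km. ✓

z ≈ 17.2 km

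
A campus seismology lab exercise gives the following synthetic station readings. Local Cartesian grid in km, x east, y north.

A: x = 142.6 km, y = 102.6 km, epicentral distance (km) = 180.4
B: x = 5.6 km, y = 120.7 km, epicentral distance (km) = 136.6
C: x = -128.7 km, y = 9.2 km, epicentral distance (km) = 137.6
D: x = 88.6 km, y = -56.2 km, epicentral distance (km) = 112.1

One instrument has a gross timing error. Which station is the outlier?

Solve using three stations at a time. Using A, B, C (subtract circle equations pairwise → linear system) gives (x, y) ≈ (6.6, -15.9).
Distances from that point to each station vs reported:
  A: calculated 180.4 vs reported 180.4 → residual 0.0 km
  B: calculated 136.6 vs reported 136.6 → residual 0.0 km
  C: calculated 137.6 vs reported 137.6 → residual 0.0 km
  D: calculated 91.4 vs reported 112.1 → residual 20.7 km
A, B, C are mutually consistent (residuals ≈ 0); D is off by 20.7 km.

D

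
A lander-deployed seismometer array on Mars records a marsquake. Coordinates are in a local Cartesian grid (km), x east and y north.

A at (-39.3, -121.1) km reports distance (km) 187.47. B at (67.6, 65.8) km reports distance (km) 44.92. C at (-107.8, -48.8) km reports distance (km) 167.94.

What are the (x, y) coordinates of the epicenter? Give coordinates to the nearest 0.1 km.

Circle about each station: (x + 39.3)² + (y + 121.1)² = 187.47²; (x − 67.6)² + (y − 65.8)² = 44.92²; (x + 107.8)² + (y + 48.8)² = 167.94².
Subtracting the A equation from the B and C equations removes the quadratic terms:
213.8 x + 373.8 y = 25816.89
-137.0 x + 144.6 y = 4733.74
Solving the 2×2 system: x ≈ 23.9, y ≈ 55.4 km.
Check against A (with the unrounded x, y): √((x + 39.3)²+(y + 121.1)²) = 187.47 ≈ 187.47 km. ✓

(23.9, 55.4)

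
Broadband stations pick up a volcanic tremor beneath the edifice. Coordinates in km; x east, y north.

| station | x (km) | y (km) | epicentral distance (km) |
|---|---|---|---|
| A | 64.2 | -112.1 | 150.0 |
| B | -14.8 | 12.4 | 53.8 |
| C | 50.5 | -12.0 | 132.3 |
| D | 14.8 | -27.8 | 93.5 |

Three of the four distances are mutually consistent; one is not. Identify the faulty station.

Solve using three stations at a time. Using A, C, D (subtract circle equations pairwise → linear system) gives (x, y) ≈ (-74.5, -55.1).
Distances from that point to each station vs reported:
  A: calculated 149.9 vs reported 150.0 → residual 0.1 km
  B: calculated 90.1 vs reported 53.8 → residual 36.3 km
  C: calculated 132.2 vs reported 132.3 → residual 0.1 km
  D: calculated 93.4 vs reported 93.5 → residual 0.1 km
A, C, D are mutually consistent (residuals ≈ 0); B is off by 36.3 km.

B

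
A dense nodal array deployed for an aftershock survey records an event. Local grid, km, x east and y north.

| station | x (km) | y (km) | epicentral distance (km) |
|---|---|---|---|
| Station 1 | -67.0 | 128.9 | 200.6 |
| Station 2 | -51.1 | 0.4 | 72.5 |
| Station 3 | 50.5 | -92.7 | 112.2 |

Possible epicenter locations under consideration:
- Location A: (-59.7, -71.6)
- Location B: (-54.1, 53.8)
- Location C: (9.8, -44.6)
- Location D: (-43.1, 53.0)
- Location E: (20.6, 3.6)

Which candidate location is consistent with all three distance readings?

For each candidate, compare |candidate − station| to the reported distance:
Location A: residuals Station 1 0.0, Station 2 0.0, Station 3 0.0 → max 0.0 km
Location B: residuals Station 1 124.4, Station 2 19.0, Station 3 67.8 → max 124.4 km
Location C: residuals Station 1 10.9, Station 2 3.2, Station 3 49.2 → max 49.2 km
Location D: residuals Station 1 121.0, Station 2 19.3, Station 3 61.0 → max 121.0 km
Location E: residuals Station 1 47.7, Station 2 0.7, Station 3 11.4 → max 47.7 km
Only Location A has all residuals ≈ 0.

Location A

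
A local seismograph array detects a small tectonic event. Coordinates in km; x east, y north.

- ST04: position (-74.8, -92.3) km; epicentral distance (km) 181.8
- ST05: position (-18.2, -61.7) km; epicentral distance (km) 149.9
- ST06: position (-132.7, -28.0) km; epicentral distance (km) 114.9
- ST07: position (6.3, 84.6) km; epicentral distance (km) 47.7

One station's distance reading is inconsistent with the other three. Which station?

Solve using three stations at a time. Using ST04, ST05, ST07 (subtract circle equations pairwise → linear system) gives (x, y) ≈ (-41.4, 86.4).
Distances from that point to each station vs reported:
  ST04: calculated 181.8 vs reported 181.8 → residual 0.0 km
  ST05: calculated 149.9 vs reported 149.9 → residual 0.0 km
  ST06: calculated 146.4 vs reported 114.9 → residual 31.5 km
  ST07: calculated 47.7 vs reported 47.7 → residual 0.0 km
ST04, ST05, ST07 are mutually consistent (residuals ≈ 0); ST06 is off by 31.5 km.

ST06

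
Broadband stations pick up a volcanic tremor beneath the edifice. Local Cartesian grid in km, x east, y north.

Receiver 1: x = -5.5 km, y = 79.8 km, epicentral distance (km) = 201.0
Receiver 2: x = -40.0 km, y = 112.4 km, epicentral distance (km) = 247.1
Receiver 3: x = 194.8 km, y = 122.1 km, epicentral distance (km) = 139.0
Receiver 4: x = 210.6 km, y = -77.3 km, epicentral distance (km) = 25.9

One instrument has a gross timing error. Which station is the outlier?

Receiver 4

Solve using three stations at a time. Using Receiver 1, Receiver 2, Receiver 3 (subtract circle equations pairwise → linear system) gives (x, y) ≈ (171.7, -14.9).
Distances from that point to each station vs reported:
  Receiver 1: calculated 201.0 vs reported 201.0 → residual 0.0 km
  Receiver 2: calculated 247.1 vs reported 247.1 → residual 0.0 km
  Receiver 3: calculated 138.9 vs reported 139.0 → residual 0.1 km
  Receiver 4: calculated 73.5 vs reported 25.9 → residual 47.6 km
Receiver 1, Receiver 2, Receiver 3 are mutually consistent (residuals ≈ 0); Receiver 4 is off by 47.6 km.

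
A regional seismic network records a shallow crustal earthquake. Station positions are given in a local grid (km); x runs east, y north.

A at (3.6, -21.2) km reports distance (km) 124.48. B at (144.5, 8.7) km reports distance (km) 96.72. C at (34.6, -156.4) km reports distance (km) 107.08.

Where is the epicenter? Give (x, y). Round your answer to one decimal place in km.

x ≈ 112.0 km, y ≈ -82.4 km

Circle about each station: (x − 3.6)² + (y + 21.2)² = 124.48²; (x − 144.5)² + (y − 8.7)² = 96.72²; (x − 34.6)² + (y + 156.4)² = 107.08².
Subtracting pairs of circle equations eliminates x²+y² and gives linear equations (the radical axes):
281.8 x + 59.8 y = 26634.05
62.0 x − 270.4 y = 29224.86
Solving the 2×2 system: x ≈ 112.0, y ≈ -82.4 km.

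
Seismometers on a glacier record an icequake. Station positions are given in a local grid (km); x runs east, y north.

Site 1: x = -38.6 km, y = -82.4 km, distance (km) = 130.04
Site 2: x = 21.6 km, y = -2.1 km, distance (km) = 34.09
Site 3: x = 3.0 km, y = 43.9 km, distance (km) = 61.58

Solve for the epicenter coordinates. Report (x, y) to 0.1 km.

Circle about each station: (x + 38.6)² + (y + 82.4)² = 130.04²; (x − 21.6)² + (y + 2.1)² = 34.09²; (x − 3.0)² + (y − 43.9)² = 61.58².
Subtracting the Site 1 equation from the Site 2 and Site 3 equations removes the quadratic terms:
120.4 x + 160.6 y = 7939.52
83.2 x + 252.6 y = 6774.80
Solving the 2×2 system: x ≈ 53.8, y ≈ 9.1 km.
Check against Site 1 (with the unrounded x, y): √((x + 38.6)²+(y + 82.4)²) = 130.04 ≈ 130.04 km. ✓

x ≈ 53.8 km, y ≈ 9.1 km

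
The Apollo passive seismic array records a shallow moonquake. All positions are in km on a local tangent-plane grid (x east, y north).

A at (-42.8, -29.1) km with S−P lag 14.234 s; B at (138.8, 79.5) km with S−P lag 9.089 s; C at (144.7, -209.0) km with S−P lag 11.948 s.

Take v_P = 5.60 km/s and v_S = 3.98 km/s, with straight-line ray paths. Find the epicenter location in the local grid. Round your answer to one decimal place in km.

x ≈ 152.4 km, y ≈ -44.8 km

Distance from S−P lag: d = Δt · v_P v_S / (v_P − v_S) = Δt · (5.60·3.98)/(5.60−3.98) ≈ 13.7580·Δt.
So d_A = 195.83, d_B = 125.05, d_C = 164.38 km.
Circle about each station: (x + 42.8)² + (y + 29.1)² = 195.83²; (x − 138.8)² + (y − 79.5)² = 125.05²; (x − 144.7)² + (y + 209.0)² = 164.38².
Subtracting the A equation from the B and C equations removes the quadratic terms:
363.2 x + 217.2 y = 45618.93
375.0 x − 359.8 y = 73269.04
Solving the 2×2 system: x ≈ 152.4, y ≈ -44.8 km.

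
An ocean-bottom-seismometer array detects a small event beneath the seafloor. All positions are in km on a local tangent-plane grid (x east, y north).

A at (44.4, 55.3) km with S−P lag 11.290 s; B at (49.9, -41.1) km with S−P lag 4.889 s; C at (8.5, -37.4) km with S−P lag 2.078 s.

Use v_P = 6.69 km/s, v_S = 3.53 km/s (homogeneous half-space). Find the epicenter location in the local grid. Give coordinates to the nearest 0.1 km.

Distance from S−P lag: d = Δt · v_P v_S / (v_P − v_S) = Δt · (6.69·3.53)/(6.69−3.53) ≈ 7.4733·Δt.
So d_A = 84.37, d_B = 36.54, d_C = 15.53 km.
Circle about each station: (x − 44.4)² + (y − 55.3)² = 84.37²; (x − 49.9)² + (y + 41.1)² = 36.54²; (x − 8.5)² + (y + 37.4)² = 15.53².
Subtracting the A equation from the B and C equations removes the quadratic terms:
11.0 x − 192.8 y = 4932.90
-71.8 x − 185.4 y = 3318.68
Solving the 2×2 system: x ≈ 17.3, y ≈ -24.6 km.

(17.3, -24.6)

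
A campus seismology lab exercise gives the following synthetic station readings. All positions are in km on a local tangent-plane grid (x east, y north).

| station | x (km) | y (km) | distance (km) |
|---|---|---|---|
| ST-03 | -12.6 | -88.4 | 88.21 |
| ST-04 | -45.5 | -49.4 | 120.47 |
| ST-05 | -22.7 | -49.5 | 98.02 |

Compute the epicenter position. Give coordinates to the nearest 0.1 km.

73.4 km east, -68.8 km north

Circle about each station: (x + 12.6)² + (y + 88.4)² = 88.21²; (x + 45.5)² + (y + 49.4)² = 120.47²; (x + 22.7)² + (y + 49.5)² = 98.02².
Subtracting pairs of circle equations eliminates x²+y² and gives linear equations (the radical axes):
-65.8 x + 78.0 y = -10194.73
-20.2 x + 77.8 y = -6834.70
Solving the 2×2 system: x ≈ 73.4, y ≈ -68.8 km.
Check against ST-03 (with the unrounded x, y): √((x + 12.6)²+(y + 88.4)²) = 88.19 ≈ 88.21 km. ✓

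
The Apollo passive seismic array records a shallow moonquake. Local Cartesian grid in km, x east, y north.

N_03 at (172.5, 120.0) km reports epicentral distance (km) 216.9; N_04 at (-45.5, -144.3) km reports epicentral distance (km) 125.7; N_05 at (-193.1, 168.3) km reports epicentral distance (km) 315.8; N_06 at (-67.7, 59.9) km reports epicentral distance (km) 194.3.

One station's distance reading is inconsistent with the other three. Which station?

Solve using three stations at a time. Using N_03, N_04, N_05 (subtract circle equations pairwise → linear system) gives (x, y) ≈ (36.3, -48.8).
Distances from that point to each station vs reported:
  N_03: calculated 216.9 vs reported 216.9 → residual 0.0 km
  N_04: calculated 125.7 vs reported 125.7 → residual 0.0 km
  N_05: calculated 315.8 vs reported 315.8 → residual 0.0 km
  N_06: calculated 150.4 vs reported 194.3 → residual 43.9 km
N_03, N_04, N_05 are mutually consistent (residuals ≈ 0); N_06 is off by 43.9 km.

N_06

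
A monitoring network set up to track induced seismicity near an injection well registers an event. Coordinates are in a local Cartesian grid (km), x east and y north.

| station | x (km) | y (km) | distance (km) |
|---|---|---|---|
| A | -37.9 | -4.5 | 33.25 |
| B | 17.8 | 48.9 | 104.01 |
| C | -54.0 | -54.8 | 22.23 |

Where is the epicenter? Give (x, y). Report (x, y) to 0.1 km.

-39.8 km east, -37.7 km north

Circle about each station: (x + 37.9)² + (y + 4.5)² = 33.25²; (x − 17.8)² + (y − 48.9)² = 104.01²; (x + 54.0)² + (y + 54.8)² = 22.23².
Subtracting pairs of circle equations eliminates x²+y² and gives linear equations (the radical axes):
111.4 x + 106.8 y = -8461.13
-32.2 x − 100.6 y = 5073.77
Solving the 2×2 system: x ≈ -39.8, y ≈ -37.7 km.
Check against A (with the unrounded x, y): √((x + 37.9)²+(y + 4.5)²) = 33.25 ≈ 33.25 km. ✓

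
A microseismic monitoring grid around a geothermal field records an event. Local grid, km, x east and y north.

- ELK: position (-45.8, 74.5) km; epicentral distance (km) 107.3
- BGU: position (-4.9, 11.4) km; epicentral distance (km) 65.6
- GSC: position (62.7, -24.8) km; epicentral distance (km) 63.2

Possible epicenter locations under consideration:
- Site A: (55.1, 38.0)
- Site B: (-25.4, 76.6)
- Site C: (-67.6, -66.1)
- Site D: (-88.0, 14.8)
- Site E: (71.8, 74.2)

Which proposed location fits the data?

For each candidate, compare |candidate − station| to the reported distance:
Site A: residuals ELK 0.0, BGU 0.0, GSC 0.1 → max 0.1 km
Site B: residuals ELK 86.8, BGU 2.7, GSC 71.1 → max 86.8 km
Site C: residuals ELK 35.0, BGU 34.1, GSC 73.5 → max 73.5 km
Site D: residuals ELK 34.2, BGU 17.6, GSC 92.6 → max 92.6 km
Site E: residuals ELK 10.3, BGU 33.5, GSC 36.2 → max 36.2 km
Only Site A has all residuals ≈ 0.

Site A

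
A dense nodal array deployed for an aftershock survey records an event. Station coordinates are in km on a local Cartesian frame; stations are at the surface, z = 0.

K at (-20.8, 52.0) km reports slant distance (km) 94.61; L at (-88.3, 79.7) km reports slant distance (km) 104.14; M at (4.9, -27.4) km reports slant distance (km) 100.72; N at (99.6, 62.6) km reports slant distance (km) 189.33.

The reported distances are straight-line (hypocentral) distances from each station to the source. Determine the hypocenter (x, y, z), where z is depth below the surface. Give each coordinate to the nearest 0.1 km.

Each station gives a sphere (x−x_i)² + (y−y_i)² + z² = d_i² (stations at z=0).
Subtracting the K sphere from L and M: z² cancels, leaving linear equations in x and y:
-135.0 x + 55.4 y = 9118.25
51.4 x − 158.8 y = -3555.34
Solving: x ≈ -67.293, y ≈ 0.607 km (keep extra digits for the depth step; rounded: -67.3, 0.6).
Then from the K sphere: z² = 94.61² − (x + 20.8)² − (y − 52.0)² with x = -67.293, y = 0.607, so z ≈ 64.407 ≈ 64.4 km.

x ≈ -67.3 km, y ≈ 0.6 km, depth ≈ 64.4 km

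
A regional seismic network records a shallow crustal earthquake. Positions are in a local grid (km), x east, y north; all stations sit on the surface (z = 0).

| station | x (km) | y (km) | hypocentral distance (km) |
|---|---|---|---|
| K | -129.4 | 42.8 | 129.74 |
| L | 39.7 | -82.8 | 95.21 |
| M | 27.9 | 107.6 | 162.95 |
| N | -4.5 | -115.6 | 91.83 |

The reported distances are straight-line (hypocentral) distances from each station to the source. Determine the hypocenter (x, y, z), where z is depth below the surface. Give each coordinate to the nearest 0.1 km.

Each station gives a sphere (x−x_i)² + (y−y_i)² + z² = d_i² (stations at z=0).
Subtracting the K sphere from L and M: z² cancels, leaving linear equations in x and y:
338.2 x − 251.2 y = -2376.75
314.6 x + 129.6 y = -15940.26
Solving: x ≈ -35.099, y ≈ -37.794 km (keep extra digits for the depth step; rounded: -35.1, -37.8).
Then from the K sphere: z² = 129.74² − (x + 129.4)² − (y − 42.8)² with x = -35.099, y = -37.794, so z ≈ 38.005 ≈ 38.0 km.

(-35.1, -37.8, 38.0)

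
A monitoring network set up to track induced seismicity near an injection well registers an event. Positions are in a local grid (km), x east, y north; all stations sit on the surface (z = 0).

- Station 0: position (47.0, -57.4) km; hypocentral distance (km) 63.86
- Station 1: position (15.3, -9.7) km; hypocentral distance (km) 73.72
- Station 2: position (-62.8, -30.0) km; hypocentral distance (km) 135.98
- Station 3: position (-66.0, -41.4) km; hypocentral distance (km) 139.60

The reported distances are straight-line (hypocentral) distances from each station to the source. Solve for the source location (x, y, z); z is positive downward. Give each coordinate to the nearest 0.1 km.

x ≈ 61.8 km, y ≈ -27.4 km, depth ≈ 54.4 km

Each station gives a sphere (x−x_i)² + (y−y_i)² + z² = d_i² (stations at z=0).
Subtracting the Station 0 sphere from Station 1 and Station 2: z² cancels, leaving linear equations in x and y:
-63.4 x + 95.4 y = -6532.12
-219.6 x + 54.8 y = -15072.38
Solving: x ≈ 61.798, y ≈ -27.402 km (keep extra digits for the depth step; rounded: 61.8, -27.4).
Then from the Station 0 sphere: z² = 63.86² − (x − 47.0)² − (y + 57.4)² with x = 61.798, y = -27.402, so z ≈ 54.399 ≈ 54.4 km.
Check against Station 3 (with the unrounded solution): distance 139.60 ≈ 139.60 km. ✓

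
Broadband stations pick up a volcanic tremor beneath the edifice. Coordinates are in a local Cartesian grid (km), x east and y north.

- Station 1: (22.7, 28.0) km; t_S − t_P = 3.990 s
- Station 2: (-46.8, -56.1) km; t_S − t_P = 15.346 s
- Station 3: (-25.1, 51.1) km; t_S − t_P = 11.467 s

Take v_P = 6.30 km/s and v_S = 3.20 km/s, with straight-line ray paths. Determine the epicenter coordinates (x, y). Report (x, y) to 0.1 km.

x ≈ 32.8 km, y ≈ 4.1 km

Distance from S−P lag: d = Δt · v_P v_S / (v_P − v_S) = Δt · (6.30·3.20)/(6.30−3.20) ≈ 6.5032·Δt.
So d_Station 1 = 25.95, d_Station 2 = 99.80, d_Station 3 = 74.57 km.
Circle about each station: (x − 22.7)² + (y − 28.0)² = 25.95²; (x + 46.8)² + (y + 56.1)² = 99.80²; (x + 25.1)² + (y − 51.1)² = 74.57².
Subtracting the Station 1 equation from the Station 2 and Station 3 equations removes the quadratic terms:
-139.0 x − 168.2 y = -5248.48
-95.6 x + 46.2 y = -2945.35
Solving the 2×2 system: x ≈ 32.8, y ≈ 4.1 km.
Check against Station 1 (with the unrounded x, y): √((x − 22.7)²+(y − 28.0)²) = 25.94 ≈ 25.95 km. ✓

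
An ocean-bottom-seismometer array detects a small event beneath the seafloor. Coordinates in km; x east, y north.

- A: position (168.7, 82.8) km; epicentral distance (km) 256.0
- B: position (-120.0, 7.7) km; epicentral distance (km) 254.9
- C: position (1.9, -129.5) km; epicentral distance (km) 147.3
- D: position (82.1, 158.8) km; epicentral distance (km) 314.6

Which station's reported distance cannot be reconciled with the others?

Solve using three stations at a time. Using A, B, D (subtract circle equations pairwise → linear system) gives (x, y) ≈ (75.7, -155.8).
Distances from that point to each station vs reported:
  A: calculated 256.1 vs reported 256.0 → residual 0.1 km
  B: calculated 255.0 vs reported 254.9 → residual 0.1 km
  C: calculated 78.3 vs reported 147.3 → residual 69.0 km
  D: calculated 314.7 vs reported 314.6 → residual 0.1 km
A, B, D are mutually consistent (residuals ≈ 0); C is off by 69.0 km.

C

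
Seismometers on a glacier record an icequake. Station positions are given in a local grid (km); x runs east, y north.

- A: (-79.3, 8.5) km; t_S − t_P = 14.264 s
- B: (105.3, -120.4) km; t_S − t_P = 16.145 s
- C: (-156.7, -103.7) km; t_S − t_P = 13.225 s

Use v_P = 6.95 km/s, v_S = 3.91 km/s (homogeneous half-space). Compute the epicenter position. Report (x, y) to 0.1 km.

x ≈ -38.8 km, y ≈ -112.4 km

Distance from S−P lag: d = Δt · v_P v_S / (v_P − v_S) = Δt · (6.95·3.91)/(6.95−3.91) ≈ 8.9390·Δt.
So d_A = 127.51, d_B = 144.32, d_C = 118.22 km.
Circle about each station: (x + 79.3)² + (y − 8.5)² = 127.51²; (x − 105.3)² + (y + 120.4)² = 144.32²; (x + 156.7)² + (y + 103.7)² = 118.22².
Subtracting the A equation from the B and C equations removes the quadratic terms:
369.2 x − 257.8 y = 14654.05
-154.8 x − 224.4 y = 31230.67
Solving the 2×2 system: x ≈ -38.8, y ≈ -112.4 km.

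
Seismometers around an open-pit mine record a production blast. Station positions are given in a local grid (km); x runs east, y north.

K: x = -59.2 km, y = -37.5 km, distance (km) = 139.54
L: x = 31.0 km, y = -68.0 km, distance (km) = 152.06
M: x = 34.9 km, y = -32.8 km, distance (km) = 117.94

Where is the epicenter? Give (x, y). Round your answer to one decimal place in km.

11.5 km east, 82.8 km north

Circle about each station: (x + 59.2)² + (y + 37.5)² = 139.54²; (x − 31.0)² + (y + 68.0)² = 152.06²; (x − 34.9)² + (y + 32.8)² = 117.94².
Subtracting pairs of circle equations eliminates x²+y² and gives linear equations (the radical axes):
180.4 x − 61.0 y = -2976.72
188.2 x + 9.4 y = 2944.53
Solving the 2×2 system: x ≈ 11.5, y ≈ 82.8 km.
Check against K (with the unrounded x, y): √((x + 59.2)²+(y + 37.5)²) = 139.57 ≈ 139.54 km. ✓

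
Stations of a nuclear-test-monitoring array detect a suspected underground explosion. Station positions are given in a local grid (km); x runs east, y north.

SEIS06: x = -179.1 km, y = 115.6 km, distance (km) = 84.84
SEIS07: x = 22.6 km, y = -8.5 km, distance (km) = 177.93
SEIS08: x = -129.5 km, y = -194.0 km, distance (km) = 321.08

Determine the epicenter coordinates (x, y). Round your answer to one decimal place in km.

(-94.8, 125.2)

Circle about each station: (x + 179.1)² + (y − 115.6)² = 84.84²; (x − 22.6)² + (y + 8.5)² = 177.93²; (x + 129.5)² + (y + 194.0)² = 321.08².
Subtracting the SEIS06 equation from the SEIS07 and SEIS08 equations removes the quadratic terms:
403.4 x − 248.2 y = -69318.42
99.2 x − 619.2 y = -86928.46
Solving the 2×2 system: x ≈ -94.8, y ≈ 125.2 km.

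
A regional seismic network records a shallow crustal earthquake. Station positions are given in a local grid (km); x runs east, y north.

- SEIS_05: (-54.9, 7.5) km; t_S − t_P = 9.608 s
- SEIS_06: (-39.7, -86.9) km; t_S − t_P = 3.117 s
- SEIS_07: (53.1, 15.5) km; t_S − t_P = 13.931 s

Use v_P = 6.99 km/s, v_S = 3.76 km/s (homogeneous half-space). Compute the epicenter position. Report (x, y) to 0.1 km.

(-26.4, -65.3)

Distance from S−P lag: d = Δt · v_P v_S / (v_P − v_S) = Δt · (6.99·3.76)/(6.99−3.76) ≈ 8.1370·Δt.
So d_SEIS_05 = 78.18, d_SEIS_06 = 25.36, d_SEIS_07 = 113.36 km.
Circle about each station: (x + 54.9)² + (y − 7.5)² = 78.18²; (x + 39.7)² + (y + 86.9)² = 25.36²; (x − 53.1)² + (y − 15.5)² = 113.36².
Subtracting pairs of circle equations eliminates x²+y² and gives linear equations (the radical axes):
30.4 x − 188.8 y = 11526.42
216.0 x + 16.0 y = -6748.78
Solving the 2×2 system: x ≈ -26.4, y ≈ -65.3 km.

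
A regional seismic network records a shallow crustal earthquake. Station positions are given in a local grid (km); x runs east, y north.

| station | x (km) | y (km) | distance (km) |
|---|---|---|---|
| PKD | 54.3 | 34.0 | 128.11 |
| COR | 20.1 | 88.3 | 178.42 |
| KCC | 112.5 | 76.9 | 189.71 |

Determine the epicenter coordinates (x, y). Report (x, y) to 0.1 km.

Circle about each station: (x − 54.3)² + (y − 34.0)² = 128.11²; (x − 20.1)² + (y − 88.3)² = 178.42²; (x − 112.5)² + (y − 76.9)² = 189.71².
Subtracting pairs of circle equations eliminates x²+y² and gives linear equations (the radical axes):
-68.4 x + 108.6 y = -11325.11
116.4 x + 85.8 y = -5112.34
Solving the 2×2 system: x ≈ 22.5, y ≈ -90.1 km.

x ≈ 22.5 km, y ≈ -90.1 km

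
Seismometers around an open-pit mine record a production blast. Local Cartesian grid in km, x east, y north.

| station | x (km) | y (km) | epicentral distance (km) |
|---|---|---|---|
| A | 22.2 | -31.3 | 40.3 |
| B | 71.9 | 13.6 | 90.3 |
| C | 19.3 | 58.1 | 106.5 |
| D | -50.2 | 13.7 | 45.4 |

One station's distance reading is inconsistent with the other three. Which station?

C

Solve using three stations at a time. Using A, B, D (subtract circle equations pairwise → linear system) gives (x, y) ≈ (-14.1, -13.9).
Distances from that point to each station vs reported:
  A: calculated 40.3 vs reported 40.3 → residual 0.0 km
  B: calculated 90.3 vs reported 90.3 → residual 0.0 km
  C: calculated 79.3 vs reported 106.5 → residual 27.2 km
  D: calculated 45.4 vs reported 45.4 → residual 0.0 km
A, B, D are mutually consistent (residuals ≈ 0); C is off by 27.2 km.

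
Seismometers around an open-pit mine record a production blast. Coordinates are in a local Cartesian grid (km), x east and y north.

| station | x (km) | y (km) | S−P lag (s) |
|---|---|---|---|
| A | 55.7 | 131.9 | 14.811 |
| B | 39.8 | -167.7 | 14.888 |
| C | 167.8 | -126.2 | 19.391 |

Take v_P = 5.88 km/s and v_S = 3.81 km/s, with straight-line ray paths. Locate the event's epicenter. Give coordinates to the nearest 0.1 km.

-9.8 km east, -14.4 km north

Distance from S−P lag: d = Δt · v_P v_S / (v_P − v_S) = Δt · (5.88·3.81)/(5.88−3.81) ≈ 10.8226·Δt.
So d_A = 160.29, d_B = 161.13, d_C = 209.86 km.
Circle about each station: (x − 55.7)² + (y − 131.9)² = 160.29²; (x − 39.8)² + (y + 167.7)² = 161.13²; (x − 167.8)² + (y + 126.2)² = 209.86².
Subtracting the A equation from the B and C equations removes the quadratic terms:
-31.8 x − 599.2 y = 8937.24
224.2 x − 516.2 y = 5234.84
Solving the 2×2 system: x ≈ -9.8, y ≈ -14.4 km.
Check against A (with the unrounded x, y): √((x − 55.7)²+(y − 131.9)²) = 160.29 ≈ 160.29 km. ✓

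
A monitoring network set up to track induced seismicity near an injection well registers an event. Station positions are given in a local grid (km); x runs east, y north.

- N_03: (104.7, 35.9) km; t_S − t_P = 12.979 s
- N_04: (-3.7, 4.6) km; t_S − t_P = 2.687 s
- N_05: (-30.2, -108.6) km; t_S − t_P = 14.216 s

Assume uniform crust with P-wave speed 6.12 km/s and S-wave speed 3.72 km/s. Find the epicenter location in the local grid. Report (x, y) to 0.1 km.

(-18.0, 25.7)

Distance from S−P lag: d = Δt · v_P v_S / (v_P − v_S) = Δt · (6.12·3.72)/(6.12−3.72) ≈ 9.4860·Δt.
So d_N_03 = 123.12, d_N_04 = 25.49, d_N_05 = 134.85 km.
Circle about each station: (x − 104.7)² + (y − 35.9)² = 123.12²; (x + 3.7)² + (y − 4.6)² = 25.49²; (x + 30.2)² + (y + 108.6)² = 134.85².
Subtracting the N_03 equation from the N_04 and N_05 equations removes the quadratic terms:
-216.8 x − 62.6 y = 2292.74
-269.8 x − 289.0 y = -2570.89
Solving the 2×2 system: x ≈ -18.0, y ≈ 25.7 km.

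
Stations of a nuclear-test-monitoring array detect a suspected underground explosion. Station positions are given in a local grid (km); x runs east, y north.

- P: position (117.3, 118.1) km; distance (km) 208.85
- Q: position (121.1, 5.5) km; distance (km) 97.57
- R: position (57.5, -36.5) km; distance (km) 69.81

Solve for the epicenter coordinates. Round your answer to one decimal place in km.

x ≈ 102.1 km, y ≈ -90.2 km

Circle about each station: (x − 117.3)² + (y − 118.1)² = 208.85²; (x − 121.1)² + (y − 5.5)² = 97.57²; (x − 57.5)² + (y + 36.5)² = 69.81².
Subtracting the P equation from the Q and R equations removes the quadratic terms:
7.6 x − 225.2 y = 21086.98
-119.6 x − 309.2 y = 15676.49
Solving the 2×2 system: x ≈ 102.1, y ≈ -90.2 km.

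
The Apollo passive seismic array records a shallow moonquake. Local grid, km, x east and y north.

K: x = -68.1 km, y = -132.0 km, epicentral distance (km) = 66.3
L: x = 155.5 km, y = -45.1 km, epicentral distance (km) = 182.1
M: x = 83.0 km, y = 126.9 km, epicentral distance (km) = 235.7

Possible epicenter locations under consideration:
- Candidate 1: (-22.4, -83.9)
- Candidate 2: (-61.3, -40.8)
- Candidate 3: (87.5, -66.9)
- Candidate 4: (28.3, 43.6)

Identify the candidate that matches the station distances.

Candidate 1

For each candidate, compare |candidate − station| to the reported distance:
Candidate 1: residuals K 0.0, L 0.0, M 0.0 → max 0.0 km
Candidate 2: residuals K 25.2, L 34.7, M 14.5 → max 34.7 km
Candidate 3: residuals K 102.4, L 110.7, M 41.8 → max 110.7 km
Candidate 4: residuals K 134.0, L 27.0, M 136.0 → max 136.0 km
Only Candidate 1 has all residuals ≈ 0.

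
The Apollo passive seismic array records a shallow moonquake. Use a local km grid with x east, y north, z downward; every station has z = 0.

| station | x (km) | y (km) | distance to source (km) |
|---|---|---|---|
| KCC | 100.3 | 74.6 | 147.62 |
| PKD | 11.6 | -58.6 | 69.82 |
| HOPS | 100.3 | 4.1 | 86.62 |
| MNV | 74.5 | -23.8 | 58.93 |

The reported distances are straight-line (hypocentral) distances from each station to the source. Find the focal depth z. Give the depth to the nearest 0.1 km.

Each station gives a sphere (x−x_i)² + (y−y_i)² + z² = d_i² (stations at z=0).
Subtracting the KCC sphere from PKD and HOPS: z² cancels, leaving linear equations in x and y:
-177.4 x − 266.4 y = 4860.10
0.0 x − 141.0 y = 8740.29
Solving: x ≈ 65.690, y ≈ -61.988 km (keep extra digits for the depth step; rounded: 65.7, -62.0).
Then from the KCC sphere: z² = 147.62² − (x − 100.3)² − (y − 74.6)² with x = 65.690, y = -61.988, so z ≈ 44.017 ≈ 44.0 km.
Check against MNV (with the unrounded solution): distance 58.94 ≈ 58.93 km. ✓

z ≈ 44.0 km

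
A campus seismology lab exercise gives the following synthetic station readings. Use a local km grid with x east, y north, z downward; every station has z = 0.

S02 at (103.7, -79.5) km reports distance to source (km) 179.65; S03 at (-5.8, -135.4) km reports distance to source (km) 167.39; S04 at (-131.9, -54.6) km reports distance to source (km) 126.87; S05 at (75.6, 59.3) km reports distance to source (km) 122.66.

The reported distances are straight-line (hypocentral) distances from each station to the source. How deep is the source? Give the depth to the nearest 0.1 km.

z ≈ 29.9 km

Each station gives a sphere (x−x_i)² + (y−y_i)² + z² = d_i² (stations at z=0).
Subtracting the S02 sphere from S03 and S04: z² cancels, leaving linear equations in x and y:
-219.0 x − 111.8 y = 5547.57
-471.2 x + 49.8 y = 19482.96
Solving: x ≈ -38.600, y ≈ 25.992 km (keep extra digits for the depth step; rounded: -38.6, 26.0).
Then from the S02 sphere: z² = 179.65² − (x − 103.7)² − (y + 79.5)² with x = -38.600, y = 25.992, so z ≈ 29.938 ≈ 29.9 km.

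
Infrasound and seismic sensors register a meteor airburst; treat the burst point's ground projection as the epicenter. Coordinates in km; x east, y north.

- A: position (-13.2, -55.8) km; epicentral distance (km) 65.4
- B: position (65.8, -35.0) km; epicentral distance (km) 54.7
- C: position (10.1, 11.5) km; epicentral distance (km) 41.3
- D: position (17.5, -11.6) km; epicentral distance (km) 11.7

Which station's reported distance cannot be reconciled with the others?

C

Solve using three stations at a time. Using A, B, D (subtract circle equations pairwise → linear system) gives (x, y) ≈ (22.8, -1.2).
Distances from that point to each station vs reported:
  A: calculated 65.4 vs reported 65.4 → residual 0.0 km
  B: calculated 54.7 vs reported 54.7 → residual 0.0 km
  C: calculated 18.0 vs reported 41.3 → residual 23.3 km
  D: calculated 11.7 vs reported 11.7 → residual 0.0 km
A, B, D are mutually consistent (residuals ≈ 0); C is off by 23.3 km.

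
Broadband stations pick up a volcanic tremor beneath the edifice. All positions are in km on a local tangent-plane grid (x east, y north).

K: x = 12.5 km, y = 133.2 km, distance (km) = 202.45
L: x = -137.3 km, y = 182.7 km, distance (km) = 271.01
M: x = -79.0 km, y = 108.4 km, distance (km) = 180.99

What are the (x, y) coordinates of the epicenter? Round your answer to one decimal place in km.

-27.8 km east, -65.2 km north

Circle about each station: (x − 12.5)² + (y − 133.2)² = 202.45²; (x + 137.3)² + (y − 182.7)² = 271.01²; (x + 79.0)² + (y − 108.4)² = 180.99².
Subtracting the K equation from the L and M equations removes the quadratic terms:
-299.6 x + 99.0 y = 1871.67
-183.0 x − 49.6 y = 8321.69
Solving the 2×2 system: x ≈ -27.8, y ≈ -65.2 km.
Check against K (with the unrounded x, y): √((x − 12.5)²+(y − 133.2)²) = 202.47 ≈ 202.45 km. ✓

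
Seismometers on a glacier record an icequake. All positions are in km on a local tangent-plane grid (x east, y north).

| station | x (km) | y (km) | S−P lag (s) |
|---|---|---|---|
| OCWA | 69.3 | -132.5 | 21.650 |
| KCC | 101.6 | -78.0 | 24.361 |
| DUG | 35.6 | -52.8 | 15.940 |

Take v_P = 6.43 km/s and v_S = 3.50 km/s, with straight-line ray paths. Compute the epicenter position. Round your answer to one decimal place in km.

Distance from S−P lag: d = Δt · v_P v_S / (v_P − v_S) = Δt · (6.43·3.50)/(6.43−3.50) ≈ 7.6809·Δt.
So d_OCWA = 166.29, d_KCC = 187.11, d_DUG = 122.43 km.
Circle about each station: (x − 69.3)² + (y + 132.5)² = 166.29²; (x − 101.6)² + (y + 78.0)² = 187.11²; (x − 35.6)² + (y + 52.8)² = 122.43².
Subtracting pairs of circle equations eliminates x²+y² and gives linear equations (the radical axes):
64.6 x + 109.0 y = -13309.97
-67.4 x + 159.4 y = -5640.28
Solving the 2×2 system: x ≈ -85.4, y ≈ -71.5 km.
Check against OCWA (with the unrounded x, y): √((x − 69.3)²+(y + 132.5)²) = 166.30 ≈ 166.29 km. ✓

x ≈ -85.4 km, y ≈ -71.5 km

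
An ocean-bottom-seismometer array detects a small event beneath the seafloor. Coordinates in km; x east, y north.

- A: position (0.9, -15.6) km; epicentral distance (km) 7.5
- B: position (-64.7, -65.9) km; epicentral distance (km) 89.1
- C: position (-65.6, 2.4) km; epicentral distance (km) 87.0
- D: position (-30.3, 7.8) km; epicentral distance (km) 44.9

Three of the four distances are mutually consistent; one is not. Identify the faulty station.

Solve using three stations at a time. Using A, B, D (subtract circle equations pairwise → linear system) gives (x, y) ≈ (8.4, -15.0).
Distances from that point to each station vs reported:
  A: calculated 7.5 vs reported 7.5 → residual 0.0 km
  B: calculated 89.1 vs reported 89.1 → residual 0.0 km
  C: calculated 76.0 vs reported 87.0 → residual 11.0 km
  D: calculated 44.9 vs reported 44.9 → residual 0.0 km
A, B, D are mutually consistent (residuals ≈ 0); C is off by 11.0 km.

C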